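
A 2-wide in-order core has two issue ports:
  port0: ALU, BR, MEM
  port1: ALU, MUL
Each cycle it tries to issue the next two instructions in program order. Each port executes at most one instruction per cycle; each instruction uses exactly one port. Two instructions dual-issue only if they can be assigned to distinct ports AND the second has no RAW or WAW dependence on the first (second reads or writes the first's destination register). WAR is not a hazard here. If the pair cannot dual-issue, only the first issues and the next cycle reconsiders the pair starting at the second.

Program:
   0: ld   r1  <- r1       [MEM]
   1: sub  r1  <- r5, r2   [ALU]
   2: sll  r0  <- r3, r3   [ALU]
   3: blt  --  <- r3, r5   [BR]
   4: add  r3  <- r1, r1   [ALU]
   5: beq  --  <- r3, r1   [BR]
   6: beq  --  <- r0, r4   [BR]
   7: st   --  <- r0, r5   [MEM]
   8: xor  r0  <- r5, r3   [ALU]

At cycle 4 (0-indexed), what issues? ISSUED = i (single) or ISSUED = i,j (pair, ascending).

ISSUED = 6

[0] i0  ld.MEM  -- WAW r1
[1] i1+i2  sub.ALU;sll.ALU  -- 2-wide
[2] i3+i4  blt.BR;add.ALU  -- 2-wide
[3] i5  beq.BR  -- no-port BR/BR
[4] i6  beq.BR  -- no-port BR/MEM
[5] i7+i8  st.MEM;xor.ALU  -- 2-wide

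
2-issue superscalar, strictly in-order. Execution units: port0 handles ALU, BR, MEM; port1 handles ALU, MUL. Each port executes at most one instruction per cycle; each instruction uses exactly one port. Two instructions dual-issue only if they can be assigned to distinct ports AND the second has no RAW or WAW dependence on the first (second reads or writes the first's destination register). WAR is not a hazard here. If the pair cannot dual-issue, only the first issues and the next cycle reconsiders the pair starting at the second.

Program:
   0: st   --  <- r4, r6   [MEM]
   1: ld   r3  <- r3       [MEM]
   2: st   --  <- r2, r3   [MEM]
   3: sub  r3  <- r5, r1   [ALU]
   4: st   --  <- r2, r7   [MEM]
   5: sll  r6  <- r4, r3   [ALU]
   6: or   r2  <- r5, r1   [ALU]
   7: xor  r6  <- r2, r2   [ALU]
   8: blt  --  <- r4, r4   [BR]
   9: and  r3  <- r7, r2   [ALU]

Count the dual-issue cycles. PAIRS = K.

PAIRS = 3

0. st.MEM @i0  | no-port MEM/MEM
1. ld.MEM @i1  | no-port MEM/MEM
2. st.MEM+sub.ALU @i2/i3  | dual
3. st.MEM+sll.ALU @i4/i5  | dual
4. or.ALU @i6  | RAW r2
5. xor.ALU+blt.BR @i7/i8  | dual
6. and.ALU @i9  | tail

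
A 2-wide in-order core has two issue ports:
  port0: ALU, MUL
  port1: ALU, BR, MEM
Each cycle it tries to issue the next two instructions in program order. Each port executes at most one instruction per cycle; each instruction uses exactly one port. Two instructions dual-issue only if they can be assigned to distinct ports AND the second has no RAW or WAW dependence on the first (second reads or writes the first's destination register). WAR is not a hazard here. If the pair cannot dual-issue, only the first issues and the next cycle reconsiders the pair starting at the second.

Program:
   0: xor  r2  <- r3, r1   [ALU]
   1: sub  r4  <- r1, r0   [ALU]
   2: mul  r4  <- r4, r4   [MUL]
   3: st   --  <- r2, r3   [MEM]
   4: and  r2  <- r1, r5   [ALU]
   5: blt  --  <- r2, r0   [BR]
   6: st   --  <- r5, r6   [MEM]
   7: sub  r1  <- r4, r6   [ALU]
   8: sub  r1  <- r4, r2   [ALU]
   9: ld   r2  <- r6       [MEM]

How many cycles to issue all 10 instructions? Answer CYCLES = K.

CYCLES = 6

c0: i0,i1 xor sub  dual
c1: i2,i3 mul st  dual
c2: i4 and  RAW r2
c3: i5 blt  no-port BR/MEM
c4: i6,i7 st sub  dual
c5: i8,i9 sub ld  dual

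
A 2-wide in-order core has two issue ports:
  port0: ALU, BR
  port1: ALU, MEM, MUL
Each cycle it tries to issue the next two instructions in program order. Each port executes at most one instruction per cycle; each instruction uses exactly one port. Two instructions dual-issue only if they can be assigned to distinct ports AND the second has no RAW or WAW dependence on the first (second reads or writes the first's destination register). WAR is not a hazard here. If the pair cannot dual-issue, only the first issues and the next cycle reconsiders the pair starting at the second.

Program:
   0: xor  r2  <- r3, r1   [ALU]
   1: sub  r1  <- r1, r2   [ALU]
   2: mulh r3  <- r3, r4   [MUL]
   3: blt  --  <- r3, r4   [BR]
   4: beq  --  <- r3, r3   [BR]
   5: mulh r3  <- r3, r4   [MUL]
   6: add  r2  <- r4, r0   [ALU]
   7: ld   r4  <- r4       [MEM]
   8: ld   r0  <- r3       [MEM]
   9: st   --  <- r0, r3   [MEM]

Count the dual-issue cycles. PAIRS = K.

PAIRS = 3

c0: i0 xor.ALU  RAW r2
c1: i1/i2 sub.ALU/mulh.MUL  pair
c2: i3 blt.BR  no-port BR/BR
c3: i4/i5 beq.BR/mulh.MUL  pair
c4: i6/i7 add.ALU/ld.MEM  pair
c5: i8 ld.MEM  no-port MEM/MEM
c6: i9 st.MEM  tail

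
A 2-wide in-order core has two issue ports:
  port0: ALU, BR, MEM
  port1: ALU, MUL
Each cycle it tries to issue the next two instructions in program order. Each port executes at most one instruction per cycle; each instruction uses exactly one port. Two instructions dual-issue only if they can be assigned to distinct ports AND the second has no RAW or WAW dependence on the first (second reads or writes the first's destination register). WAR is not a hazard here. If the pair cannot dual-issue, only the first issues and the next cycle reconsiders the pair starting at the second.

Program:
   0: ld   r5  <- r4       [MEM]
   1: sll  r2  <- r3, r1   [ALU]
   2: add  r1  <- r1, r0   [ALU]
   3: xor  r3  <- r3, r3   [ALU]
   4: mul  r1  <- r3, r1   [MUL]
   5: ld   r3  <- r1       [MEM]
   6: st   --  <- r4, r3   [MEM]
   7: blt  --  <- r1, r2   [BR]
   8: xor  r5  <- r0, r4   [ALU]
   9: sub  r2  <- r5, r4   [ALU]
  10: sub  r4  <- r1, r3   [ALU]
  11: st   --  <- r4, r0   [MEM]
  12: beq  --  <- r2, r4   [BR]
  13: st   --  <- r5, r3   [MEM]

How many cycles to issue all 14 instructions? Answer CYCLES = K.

[0] i0+i1  ld.MEM+sll.ALU  -- 2-wide
[1] i2+i3  add.ALU+xor.ALU  -- 2-wide
[2] i4  mul.MUL  -- RAW r1
[3] i5  ld.MEM  -- no-port MEM/MEM
[4] i6  st.MEM  -- no-port MEM/BR
[5] i7+i8  blt.BR+xor.ALU  -- 2-wide
[6] i9+i10  sub.ALU+sub.ALU  -- 2-wide
[7] i11  st.MEM  -- no-port MEM/BR
[8] i12  beq.BR  -- no-port BR/MEM
[9] i13  st.MEM  -- tail

CYCLES = 10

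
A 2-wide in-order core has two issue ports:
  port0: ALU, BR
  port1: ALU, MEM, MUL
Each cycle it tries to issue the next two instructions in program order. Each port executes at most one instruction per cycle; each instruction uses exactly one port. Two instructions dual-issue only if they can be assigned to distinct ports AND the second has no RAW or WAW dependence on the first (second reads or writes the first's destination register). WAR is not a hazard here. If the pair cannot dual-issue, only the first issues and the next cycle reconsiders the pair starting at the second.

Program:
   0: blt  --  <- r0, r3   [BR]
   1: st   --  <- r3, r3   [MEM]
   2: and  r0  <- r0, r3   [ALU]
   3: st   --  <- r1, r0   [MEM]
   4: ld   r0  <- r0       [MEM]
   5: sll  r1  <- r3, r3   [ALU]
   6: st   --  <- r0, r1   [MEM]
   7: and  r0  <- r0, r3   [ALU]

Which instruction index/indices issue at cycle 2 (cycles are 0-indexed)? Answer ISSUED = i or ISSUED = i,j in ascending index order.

ISSUED = 3

[0] i0/i1  blt st  -- dual
[1] i2  and  -- RAW r0
[2] i3  st  -- no-port MEM/MEM
[3] i4/i5  ld sll  -- dual
[4] i6/i7  st and  -- dual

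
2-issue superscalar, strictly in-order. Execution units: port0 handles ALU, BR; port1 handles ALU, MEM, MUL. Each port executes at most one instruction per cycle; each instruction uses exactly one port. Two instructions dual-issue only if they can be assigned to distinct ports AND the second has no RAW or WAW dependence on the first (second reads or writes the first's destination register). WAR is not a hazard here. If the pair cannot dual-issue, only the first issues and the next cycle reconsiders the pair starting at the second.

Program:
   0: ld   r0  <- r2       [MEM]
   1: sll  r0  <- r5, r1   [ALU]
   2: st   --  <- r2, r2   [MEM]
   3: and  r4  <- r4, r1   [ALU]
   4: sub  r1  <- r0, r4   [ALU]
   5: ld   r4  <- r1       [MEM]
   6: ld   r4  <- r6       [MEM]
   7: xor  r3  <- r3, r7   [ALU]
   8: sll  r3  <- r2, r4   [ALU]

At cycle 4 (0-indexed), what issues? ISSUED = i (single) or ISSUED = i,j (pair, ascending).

t=0 i0:ld.MEM ; WAW r0
t=1 i1/i2:sll.ALU+st.MEM ; 2-wide
t=2 i3:and.ALU ; RAW r4
t=3 i4:sub.ALU ; RAW r1
t=4 i5:ld.MEM ; no-port MEM/MEM
t=5 i6/i7:ld.MEM+xor.ALU ; 2-wide
t=6 i8:sll.ALU ; tail

ISSUED = 5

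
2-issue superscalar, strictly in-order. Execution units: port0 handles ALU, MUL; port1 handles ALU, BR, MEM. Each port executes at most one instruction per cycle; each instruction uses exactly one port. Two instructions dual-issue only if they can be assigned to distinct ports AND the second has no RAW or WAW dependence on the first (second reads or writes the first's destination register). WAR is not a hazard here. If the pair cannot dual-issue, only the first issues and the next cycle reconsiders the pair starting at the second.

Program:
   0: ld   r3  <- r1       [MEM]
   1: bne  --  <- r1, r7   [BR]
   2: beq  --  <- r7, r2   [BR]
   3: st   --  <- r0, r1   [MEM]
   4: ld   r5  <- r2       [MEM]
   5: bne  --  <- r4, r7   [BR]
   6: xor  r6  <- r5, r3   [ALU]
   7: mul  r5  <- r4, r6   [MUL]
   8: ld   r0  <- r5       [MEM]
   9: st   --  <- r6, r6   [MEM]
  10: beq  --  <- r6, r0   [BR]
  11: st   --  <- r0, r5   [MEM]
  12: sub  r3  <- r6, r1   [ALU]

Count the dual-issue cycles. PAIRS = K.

  cy0 -> i0 (ld) no-port MEM/BR
  cy1 -> i1 (bne) no-port BR/BR
  cy2 -> i2 (beq) no-port BR/MEM
  cy3 -> i3 (st) no-port MEM/MEM
  cy4 -> i4 (ld) no-port MEM/BR
  cy5 -> i5/i6 (bne/xor) 2-wide
  cy6 -> i7 (mul) RAW r5
  cy7 -> i8 (ld) no-port MEM/MEM
  cy8 -> i9 (st) no-port MEM/BR
  cy9 -> i10 (beq) no-port BR/MEM
  cy10 -> i11/i12 (st/sub) 2-wide

PAIRS = 2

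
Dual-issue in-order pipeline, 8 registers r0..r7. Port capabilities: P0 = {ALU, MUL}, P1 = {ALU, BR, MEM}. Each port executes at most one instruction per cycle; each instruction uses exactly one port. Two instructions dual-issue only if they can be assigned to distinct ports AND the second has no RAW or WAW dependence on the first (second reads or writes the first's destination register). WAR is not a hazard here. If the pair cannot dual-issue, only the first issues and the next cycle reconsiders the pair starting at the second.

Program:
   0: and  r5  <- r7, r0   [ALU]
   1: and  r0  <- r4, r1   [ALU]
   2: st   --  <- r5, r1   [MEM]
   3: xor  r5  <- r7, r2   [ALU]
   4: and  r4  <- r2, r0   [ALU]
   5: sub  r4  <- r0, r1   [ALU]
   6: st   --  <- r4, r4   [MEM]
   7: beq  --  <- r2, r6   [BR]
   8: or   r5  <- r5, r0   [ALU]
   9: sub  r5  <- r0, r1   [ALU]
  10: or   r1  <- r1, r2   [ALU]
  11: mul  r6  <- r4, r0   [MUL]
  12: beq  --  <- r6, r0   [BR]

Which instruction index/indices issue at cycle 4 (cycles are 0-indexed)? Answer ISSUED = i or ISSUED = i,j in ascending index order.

t=0 i0+i1:and;and ; pair
t=1 i2+i3:st;xor ; pair
t=2 i4:and ; WAW r4
t=3 i5:sub ; RAW r4
t=4 i6:st ; no-port MEM/BR
t=5 i7+i8:beq;or ; pair
t=6 i9+i10:sub;or ; pair
t=7 i11:mul ; RAW r6
t=8 i12:beq ; tail

ISSUED = 6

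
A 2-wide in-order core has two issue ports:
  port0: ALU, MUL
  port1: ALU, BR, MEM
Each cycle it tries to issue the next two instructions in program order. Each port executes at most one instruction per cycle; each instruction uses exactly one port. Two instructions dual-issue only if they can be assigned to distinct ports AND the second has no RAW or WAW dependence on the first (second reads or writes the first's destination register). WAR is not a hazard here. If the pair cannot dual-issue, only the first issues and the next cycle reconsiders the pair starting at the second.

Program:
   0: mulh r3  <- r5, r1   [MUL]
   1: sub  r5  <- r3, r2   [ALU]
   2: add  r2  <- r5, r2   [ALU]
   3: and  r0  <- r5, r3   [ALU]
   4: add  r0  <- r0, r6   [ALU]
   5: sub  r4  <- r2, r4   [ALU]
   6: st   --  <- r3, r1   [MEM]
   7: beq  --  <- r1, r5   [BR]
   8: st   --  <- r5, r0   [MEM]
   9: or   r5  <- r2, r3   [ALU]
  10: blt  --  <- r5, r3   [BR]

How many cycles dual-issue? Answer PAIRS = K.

PAIRS = 3

0. mulh @i0  | RAW r3
1. sub @i1  | RAW r5
2. add and @i2&i3  | dual
3. add sub @i4&i5  | dual
4. st @i6  | no-port MEM/BR
5. beq @i7  | no-port BR/MEM
6. st or @i8&i9  | dual
7. blt @i10  | tail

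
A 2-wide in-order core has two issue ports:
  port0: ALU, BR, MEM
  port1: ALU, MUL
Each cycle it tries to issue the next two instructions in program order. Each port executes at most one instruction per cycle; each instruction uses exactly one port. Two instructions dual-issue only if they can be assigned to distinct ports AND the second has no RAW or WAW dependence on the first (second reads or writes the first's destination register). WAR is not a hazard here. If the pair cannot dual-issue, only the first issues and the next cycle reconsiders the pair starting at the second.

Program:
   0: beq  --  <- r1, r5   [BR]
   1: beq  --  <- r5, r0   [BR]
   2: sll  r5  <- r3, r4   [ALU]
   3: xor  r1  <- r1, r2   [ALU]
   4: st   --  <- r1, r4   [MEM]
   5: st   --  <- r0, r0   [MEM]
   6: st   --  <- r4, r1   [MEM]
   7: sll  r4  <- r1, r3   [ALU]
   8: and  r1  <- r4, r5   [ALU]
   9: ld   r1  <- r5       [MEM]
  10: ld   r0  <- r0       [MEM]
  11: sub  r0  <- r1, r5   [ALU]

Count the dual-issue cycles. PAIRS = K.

0. beq.BR @i0  | no-port BR/BR
1. beq.BR sll.ALU @i1,i2  | dual
2. xor.ALU @i3  | RAW r1
3. st.MEM @i4  | no-port MEM/MEM
4. st.MEM @i5  | no-port MEM/MEM
5. st.MEM sll.ALU @i6,i7  | dual
6. and.ALU @i8  | WAW r1
7. ld.MEM @i9  | no-port MEM/MEM
8. ld.MEM @i10  | WAW r0
9. sub.ALU @i11  | tail

PAIRS = 2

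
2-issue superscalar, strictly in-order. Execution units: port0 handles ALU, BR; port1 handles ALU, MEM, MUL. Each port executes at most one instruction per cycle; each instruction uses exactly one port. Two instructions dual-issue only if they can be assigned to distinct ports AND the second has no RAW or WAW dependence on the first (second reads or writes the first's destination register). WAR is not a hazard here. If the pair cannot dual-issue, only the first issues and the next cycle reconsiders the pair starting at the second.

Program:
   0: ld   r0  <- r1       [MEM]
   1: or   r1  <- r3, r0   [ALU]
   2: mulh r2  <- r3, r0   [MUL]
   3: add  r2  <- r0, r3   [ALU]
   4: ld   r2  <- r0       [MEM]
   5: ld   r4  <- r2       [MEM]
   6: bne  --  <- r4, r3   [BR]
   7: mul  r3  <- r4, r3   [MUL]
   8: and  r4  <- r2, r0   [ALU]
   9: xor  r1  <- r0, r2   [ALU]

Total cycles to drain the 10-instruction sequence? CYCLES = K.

[0] i0  ld  -- RAW r0
[1] i1&i2  or/mulh  -- dual
[2] i3  add  -- WAW r2
[3] i4  ld  -- no-port MEM/MEM
[4] i5  ld  -- RAW r4
[5] i6&i7  bne/mul  -- dual
[6] i8&i9  and/xor  -- dual

CYCLES = 7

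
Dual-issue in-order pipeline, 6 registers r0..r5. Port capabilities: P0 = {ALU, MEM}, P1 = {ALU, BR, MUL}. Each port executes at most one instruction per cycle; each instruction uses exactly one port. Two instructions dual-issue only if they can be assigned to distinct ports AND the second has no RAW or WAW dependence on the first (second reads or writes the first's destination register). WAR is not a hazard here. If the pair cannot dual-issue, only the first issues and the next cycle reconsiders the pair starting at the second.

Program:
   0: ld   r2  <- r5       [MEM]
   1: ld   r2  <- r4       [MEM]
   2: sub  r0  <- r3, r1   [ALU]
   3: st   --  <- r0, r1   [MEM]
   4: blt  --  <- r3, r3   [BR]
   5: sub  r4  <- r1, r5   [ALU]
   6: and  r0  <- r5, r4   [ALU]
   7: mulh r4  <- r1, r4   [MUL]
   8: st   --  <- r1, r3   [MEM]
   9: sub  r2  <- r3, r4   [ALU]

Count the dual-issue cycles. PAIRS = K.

0. ld.MEM @i0  | no-port MEM/MEM
1. ld.MEM/sub.ALU @i1,i2  | 2-wide
2. st.MEM/blt.BR @i3,i4  | 2-wide
3. sub.ALU @i5  | RAW r4
4. and.ALU/mulh.MUL @i6,i7  | 2-wide
5. st.MEM/sub.ALU @i8,i9  | 2-wide

PAIRS = 4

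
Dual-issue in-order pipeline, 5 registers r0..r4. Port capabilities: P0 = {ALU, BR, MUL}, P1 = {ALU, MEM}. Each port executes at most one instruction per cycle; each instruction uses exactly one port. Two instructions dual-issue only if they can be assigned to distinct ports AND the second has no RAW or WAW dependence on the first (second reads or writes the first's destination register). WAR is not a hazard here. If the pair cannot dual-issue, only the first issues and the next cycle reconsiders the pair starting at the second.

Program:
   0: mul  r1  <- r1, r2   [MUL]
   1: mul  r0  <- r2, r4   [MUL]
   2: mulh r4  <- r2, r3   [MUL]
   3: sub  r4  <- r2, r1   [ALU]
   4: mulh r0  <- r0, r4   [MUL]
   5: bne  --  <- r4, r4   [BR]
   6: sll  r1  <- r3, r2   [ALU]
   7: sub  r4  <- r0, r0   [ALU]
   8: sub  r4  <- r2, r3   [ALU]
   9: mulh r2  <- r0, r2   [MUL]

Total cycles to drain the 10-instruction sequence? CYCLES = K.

CYCLES = 8

c0: i0 mul.MUL  no-port MUL/MUL
c1: i1 mul.MUL  no-port MUL/MUL
c2: i2 mulh.MUL  WAW r4
c3: i3 sub.ALU  RAW r4
c4: i4 mulh.MUL  no-port MUL/BR
c5: i5/i6 bne.BR sll.ALU  pair
c6: i7 sub.ALU  WAW r4
c7: i8/i9 sub.ALU mulh.MUL  pair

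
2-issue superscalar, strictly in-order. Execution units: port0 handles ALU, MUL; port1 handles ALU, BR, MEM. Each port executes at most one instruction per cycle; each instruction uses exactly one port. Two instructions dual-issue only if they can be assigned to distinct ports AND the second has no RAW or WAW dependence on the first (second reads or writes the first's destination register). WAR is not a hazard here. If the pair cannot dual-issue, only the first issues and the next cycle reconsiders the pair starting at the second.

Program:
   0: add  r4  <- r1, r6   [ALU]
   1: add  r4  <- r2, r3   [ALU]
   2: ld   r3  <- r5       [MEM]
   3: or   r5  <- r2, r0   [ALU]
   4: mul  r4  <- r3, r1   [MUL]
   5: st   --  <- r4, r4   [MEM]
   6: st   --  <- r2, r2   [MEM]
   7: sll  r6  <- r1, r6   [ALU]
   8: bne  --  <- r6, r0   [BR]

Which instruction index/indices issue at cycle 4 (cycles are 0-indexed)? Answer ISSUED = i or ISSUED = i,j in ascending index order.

t=0 i0:add.ALU ; WAW r4
t=1 i1/i2:add.ALU;ld.MEM ; 2-wide
t=2 i3/i4:or.ALU;mul.MUL ; 2-wide
t=3 i5:st.MEM ; no-port MEM/MEM
t=4 i6/i7:st.MEM;sll.ALU ; 2-wide
t=5 i8:bne.BR ; tail

ISSUED = 6,7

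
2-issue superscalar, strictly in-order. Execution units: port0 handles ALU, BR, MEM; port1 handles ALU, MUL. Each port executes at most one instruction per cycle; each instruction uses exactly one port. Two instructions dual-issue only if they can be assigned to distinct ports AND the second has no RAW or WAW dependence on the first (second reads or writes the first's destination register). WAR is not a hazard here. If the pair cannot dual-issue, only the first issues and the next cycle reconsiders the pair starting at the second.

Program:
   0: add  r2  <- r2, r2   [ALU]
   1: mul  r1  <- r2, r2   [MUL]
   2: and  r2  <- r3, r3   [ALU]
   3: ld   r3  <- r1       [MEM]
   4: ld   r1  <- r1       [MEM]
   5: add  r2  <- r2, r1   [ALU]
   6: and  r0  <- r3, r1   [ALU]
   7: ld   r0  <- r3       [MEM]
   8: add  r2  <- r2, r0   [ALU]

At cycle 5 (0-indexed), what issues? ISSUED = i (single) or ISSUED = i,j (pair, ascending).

ISSUED = 7

[0] i0  add.ALU  -- RAW r2
[1] i1/i2  mul.MUL;and.ALU  -- dual
[2] i3  ld.MEM  -- no-port MEM/MEM
[3] i4  ld.MEM  -- RAW r1
[4] i5/i6  add.ALU;and.ALU  -- dual
[5] i7  ld.MEM  -- RAW r0
[6] i8  add.ALU  -- tail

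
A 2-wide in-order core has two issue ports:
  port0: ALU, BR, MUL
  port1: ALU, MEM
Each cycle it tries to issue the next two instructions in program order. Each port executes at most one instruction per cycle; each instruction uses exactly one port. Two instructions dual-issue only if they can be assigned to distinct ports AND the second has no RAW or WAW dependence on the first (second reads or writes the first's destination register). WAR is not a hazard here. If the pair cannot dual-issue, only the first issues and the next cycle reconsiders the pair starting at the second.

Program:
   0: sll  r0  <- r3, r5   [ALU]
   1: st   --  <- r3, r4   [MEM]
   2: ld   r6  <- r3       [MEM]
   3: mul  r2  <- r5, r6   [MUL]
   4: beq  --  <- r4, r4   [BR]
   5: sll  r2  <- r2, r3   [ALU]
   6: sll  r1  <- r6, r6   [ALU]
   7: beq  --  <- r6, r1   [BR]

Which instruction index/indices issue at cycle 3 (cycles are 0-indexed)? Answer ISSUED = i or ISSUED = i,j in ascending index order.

  cy0 -> i0&i1 (sll.ALU;st.MEM) 2-wide
  cy1 -> i2 (ld.MEM) RAW r6
  cy2 -> i3 (mul.MUL) no-port MUL/BR
  cy3 -> i4&i5 (beq.BR;sll.ALU) 2-wide
  cy4 -> i6 (sll.ALU) RAW r1
  cy5 -> i7 (beq.BR) tail

ISSUED = 4,5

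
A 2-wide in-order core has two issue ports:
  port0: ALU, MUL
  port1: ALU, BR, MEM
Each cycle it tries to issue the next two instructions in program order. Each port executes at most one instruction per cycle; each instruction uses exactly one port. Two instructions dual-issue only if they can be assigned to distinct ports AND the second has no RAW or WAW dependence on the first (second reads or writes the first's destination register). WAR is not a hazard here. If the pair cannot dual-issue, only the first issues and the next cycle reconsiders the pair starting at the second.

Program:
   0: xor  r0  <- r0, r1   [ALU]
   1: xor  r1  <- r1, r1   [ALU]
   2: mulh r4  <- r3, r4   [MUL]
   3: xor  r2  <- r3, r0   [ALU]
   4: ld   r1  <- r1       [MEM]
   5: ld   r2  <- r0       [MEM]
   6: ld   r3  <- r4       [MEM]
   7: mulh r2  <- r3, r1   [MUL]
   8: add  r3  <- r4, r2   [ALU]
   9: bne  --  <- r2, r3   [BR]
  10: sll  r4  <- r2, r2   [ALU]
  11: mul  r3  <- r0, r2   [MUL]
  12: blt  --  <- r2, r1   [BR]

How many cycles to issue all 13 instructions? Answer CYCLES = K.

CYCLES = 9

  cy0 -> i0+i1 (xor.ALU;xor.ALU) 2-wide
  cy1 -> i2+i3 (mulh.MUL;xor.ALU) 2-wide
  cy2 -> i4 (ld.MEM) no-port MEM/MEM
  cy3 -> i5 (ld.MEM) no-port MEM/MEM
  cy4 -> i6 (ld.MEM) RAW r3
  cy5 -> i7 (mulh.MUL) RAW r2
  cy6 -> i8 (add.ALU) RAW r3
  cy7 -> i9+i10 (bne.BR;sll.ALU) 2-wide
  cy8 -> i11+i12 (mul.MUL;blt.BR) 2-wide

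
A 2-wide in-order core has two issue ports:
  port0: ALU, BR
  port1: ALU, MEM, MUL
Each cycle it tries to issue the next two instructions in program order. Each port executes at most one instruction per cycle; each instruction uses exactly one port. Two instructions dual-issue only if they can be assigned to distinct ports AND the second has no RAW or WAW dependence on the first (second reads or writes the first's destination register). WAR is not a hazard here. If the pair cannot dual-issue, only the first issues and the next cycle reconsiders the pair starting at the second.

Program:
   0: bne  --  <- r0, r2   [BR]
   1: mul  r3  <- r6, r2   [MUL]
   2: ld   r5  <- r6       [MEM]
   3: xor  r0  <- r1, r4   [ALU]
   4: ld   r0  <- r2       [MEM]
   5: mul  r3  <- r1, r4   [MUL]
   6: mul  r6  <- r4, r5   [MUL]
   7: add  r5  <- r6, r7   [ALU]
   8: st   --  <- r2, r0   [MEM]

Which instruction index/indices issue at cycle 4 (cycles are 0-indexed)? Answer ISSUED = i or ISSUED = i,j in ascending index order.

0. bne.BR;mul.MUL @i0/i1  | 2-wide
1. ld.MEM;xor.ALU @i2/i3  | 2-wide
2. ld.MEM @i4  | no-port MEM/MUL
3. mul.MUL @i5  | no-port MUL/MUL
4. mul.MUL @i6  | RAW r6
5. add.ALU;st.MEM @i7/i8  | 2-wide

ISSUED = 6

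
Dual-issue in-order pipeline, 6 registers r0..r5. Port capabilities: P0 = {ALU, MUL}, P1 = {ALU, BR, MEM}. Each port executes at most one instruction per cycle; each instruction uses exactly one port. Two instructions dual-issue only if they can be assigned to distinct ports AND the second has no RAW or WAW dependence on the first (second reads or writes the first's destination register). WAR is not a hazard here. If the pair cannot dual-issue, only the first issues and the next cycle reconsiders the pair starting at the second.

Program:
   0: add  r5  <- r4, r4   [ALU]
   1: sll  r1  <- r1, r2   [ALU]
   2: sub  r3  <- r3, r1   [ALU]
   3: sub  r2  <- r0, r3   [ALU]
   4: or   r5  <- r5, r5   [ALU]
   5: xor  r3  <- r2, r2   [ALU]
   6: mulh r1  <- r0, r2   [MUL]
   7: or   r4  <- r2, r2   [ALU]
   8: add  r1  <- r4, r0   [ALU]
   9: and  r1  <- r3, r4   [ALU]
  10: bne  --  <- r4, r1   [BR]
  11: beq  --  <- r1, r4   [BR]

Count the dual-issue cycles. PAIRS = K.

c0: i0+i1 add/sll  dual
c1: i2 sub  RAW r3
c2: i3+i4 sub/or  dual
c3: i5+i6 xor/mulh  dual
c4: i7 or  RAW r4
c5: i8 add  WAW r1
c6: i9 and  RAW r1
c7: i10 bne  no-port BR/BR
c8: i11 beq  tail

PAIRS = 3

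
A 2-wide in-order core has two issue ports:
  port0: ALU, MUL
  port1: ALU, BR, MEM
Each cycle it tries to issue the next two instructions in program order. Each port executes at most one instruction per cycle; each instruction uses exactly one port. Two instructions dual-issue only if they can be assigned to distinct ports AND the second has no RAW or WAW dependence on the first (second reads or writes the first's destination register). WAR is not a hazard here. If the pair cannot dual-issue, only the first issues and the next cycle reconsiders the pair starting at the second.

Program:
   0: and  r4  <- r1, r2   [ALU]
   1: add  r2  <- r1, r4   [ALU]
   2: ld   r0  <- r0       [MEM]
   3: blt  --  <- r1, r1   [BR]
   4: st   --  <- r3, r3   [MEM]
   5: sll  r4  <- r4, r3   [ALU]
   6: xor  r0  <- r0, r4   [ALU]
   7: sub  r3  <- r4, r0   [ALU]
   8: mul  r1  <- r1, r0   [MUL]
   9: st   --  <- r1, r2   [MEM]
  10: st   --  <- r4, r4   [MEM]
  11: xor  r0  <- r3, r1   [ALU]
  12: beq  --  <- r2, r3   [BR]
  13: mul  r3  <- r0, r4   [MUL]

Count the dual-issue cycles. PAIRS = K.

#0 head=0: and i0 RAW r4
#1 head=1: add/ld i1,i2 pair
#2 head=3: blt i3 no-port BR/MEM
#3 head=4: st/sll i4,i5 pair
#4 head=6: xor i6 RAW r0
#5 head=7: sub/mul i7,i8 pair
#6 head=9: st i9 no-port MEM/MEM
#7 head=10: st/xor i10,i11 pair
#8 head=12: beq/mul i12,i13 pair

PAIRS = 5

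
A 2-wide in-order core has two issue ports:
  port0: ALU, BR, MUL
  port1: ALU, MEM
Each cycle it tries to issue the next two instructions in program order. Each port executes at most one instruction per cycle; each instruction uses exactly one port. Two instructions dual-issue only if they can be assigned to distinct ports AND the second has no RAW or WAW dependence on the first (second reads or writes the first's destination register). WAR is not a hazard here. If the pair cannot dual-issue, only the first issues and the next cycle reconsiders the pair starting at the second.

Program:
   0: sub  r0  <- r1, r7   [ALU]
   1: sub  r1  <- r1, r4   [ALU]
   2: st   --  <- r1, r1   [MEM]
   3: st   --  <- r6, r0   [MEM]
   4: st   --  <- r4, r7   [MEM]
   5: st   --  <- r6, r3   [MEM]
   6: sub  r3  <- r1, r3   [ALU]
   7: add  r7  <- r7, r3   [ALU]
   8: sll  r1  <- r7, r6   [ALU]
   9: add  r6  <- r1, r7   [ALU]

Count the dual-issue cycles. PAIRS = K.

0. sub;sub @i0/i1  | pair
1. st @i2  | no-port MEM/MEM
2. st @i3  | no-port MEM/MEM
3. st @i4  | no-port MEM/MEM
4. st;sub @i5/i6  | pair
5. add @i7  | RAW r7
6. sll @i8  | RAW r1
7. add @i9  | tail

PAIRS = 2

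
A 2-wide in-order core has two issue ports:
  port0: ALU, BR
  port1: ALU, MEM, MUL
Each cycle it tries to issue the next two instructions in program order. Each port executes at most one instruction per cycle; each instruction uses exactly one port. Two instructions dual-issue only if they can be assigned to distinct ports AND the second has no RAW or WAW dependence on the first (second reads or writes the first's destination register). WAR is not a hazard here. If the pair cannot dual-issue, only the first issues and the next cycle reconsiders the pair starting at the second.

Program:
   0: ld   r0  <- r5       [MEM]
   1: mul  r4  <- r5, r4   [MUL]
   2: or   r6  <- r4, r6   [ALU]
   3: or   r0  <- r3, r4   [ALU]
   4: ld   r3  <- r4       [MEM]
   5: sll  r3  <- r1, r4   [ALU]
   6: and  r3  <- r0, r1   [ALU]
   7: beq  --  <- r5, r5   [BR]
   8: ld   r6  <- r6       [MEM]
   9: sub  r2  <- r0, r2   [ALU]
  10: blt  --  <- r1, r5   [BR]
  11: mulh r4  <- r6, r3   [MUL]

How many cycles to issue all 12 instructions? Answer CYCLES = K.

CYCLES = 8

[0] i0  ld.MEM  -- no-port MEM/MUL
[1] i1  mul.MUL  -- RAW r4
[2] i2&i3  or.ALU/or.ALU  -- 2-wide
[3] i4  ld.MEM  -- WAW r3
[4] i5  sll.ALU  -- WAW r3
[5] i6&i7  and.ALU/beq.BR  -- 2-wide
[6] i8&i9  ld.MEM/sub.ALU  -- 2-wide
[7] i10&i11  blt.BR/mulh.MUL  -- 2-wide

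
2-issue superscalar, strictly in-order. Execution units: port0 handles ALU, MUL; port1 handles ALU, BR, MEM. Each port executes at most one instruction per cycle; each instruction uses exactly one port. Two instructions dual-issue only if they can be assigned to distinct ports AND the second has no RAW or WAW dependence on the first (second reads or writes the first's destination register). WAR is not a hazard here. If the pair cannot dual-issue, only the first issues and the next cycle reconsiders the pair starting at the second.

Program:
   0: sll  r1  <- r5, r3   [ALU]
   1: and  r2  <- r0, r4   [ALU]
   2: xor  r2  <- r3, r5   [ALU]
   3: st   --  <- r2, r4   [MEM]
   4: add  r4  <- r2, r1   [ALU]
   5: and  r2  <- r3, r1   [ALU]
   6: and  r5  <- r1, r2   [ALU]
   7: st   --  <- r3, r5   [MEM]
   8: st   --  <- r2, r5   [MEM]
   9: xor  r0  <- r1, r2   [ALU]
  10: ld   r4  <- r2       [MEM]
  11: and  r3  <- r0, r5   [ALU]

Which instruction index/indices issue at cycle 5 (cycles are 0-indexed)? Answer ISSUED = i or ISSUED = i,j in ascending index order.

  cy0 -> i0&i1 (sll+and) pair
  cy1 -> i2 (xor) RAW r2
  cy2 -> i3&i4 (st+add) pair
  cy3 -> i5 (and) RAW r2
  cy4 -> i6 (and) RAW r5
  cy5 -> i7 (st) no-port MEM/MEM
  cy6 -> i8&i9 (st+xor) pair
  cy7 -> i10&i11 (ld+and) pair

ISSUED = 7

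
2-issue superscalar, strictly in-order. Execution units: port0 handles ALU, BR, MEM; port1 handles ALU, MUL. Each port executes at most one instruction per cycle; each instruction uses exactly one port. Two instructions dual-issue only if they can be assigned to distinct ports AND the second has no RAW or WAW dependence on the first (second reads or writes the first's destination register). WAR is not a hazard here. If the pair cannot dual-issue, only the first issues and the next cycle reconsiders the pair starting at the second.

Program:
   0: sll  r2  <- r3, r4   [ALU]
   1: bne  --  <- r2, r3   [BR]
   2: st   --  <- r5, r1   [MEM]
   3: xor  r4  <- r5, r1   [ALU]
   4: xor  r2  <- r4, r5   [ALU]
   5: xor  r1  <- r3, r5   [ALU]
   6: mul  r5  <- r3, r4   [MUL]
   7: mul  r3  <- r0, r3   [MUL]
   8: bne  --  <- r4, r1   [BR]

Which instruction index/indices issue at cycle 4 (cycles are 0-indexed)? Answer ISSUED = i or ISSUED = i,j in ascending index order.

ISSUED = 6

0. sll.ALU @i0  | RAW r2
1. bne.BR @i1  | no-port BR/MEM
2. st.MEM;xor.ALU @i2,i3  | pair
3. xor.ALU;xor.ALU @i4,i5  | pair
4. mul.MUL @i6  | no-port MUL/MUL
5. mul.MUL;bne.BR @i7,i8  | pair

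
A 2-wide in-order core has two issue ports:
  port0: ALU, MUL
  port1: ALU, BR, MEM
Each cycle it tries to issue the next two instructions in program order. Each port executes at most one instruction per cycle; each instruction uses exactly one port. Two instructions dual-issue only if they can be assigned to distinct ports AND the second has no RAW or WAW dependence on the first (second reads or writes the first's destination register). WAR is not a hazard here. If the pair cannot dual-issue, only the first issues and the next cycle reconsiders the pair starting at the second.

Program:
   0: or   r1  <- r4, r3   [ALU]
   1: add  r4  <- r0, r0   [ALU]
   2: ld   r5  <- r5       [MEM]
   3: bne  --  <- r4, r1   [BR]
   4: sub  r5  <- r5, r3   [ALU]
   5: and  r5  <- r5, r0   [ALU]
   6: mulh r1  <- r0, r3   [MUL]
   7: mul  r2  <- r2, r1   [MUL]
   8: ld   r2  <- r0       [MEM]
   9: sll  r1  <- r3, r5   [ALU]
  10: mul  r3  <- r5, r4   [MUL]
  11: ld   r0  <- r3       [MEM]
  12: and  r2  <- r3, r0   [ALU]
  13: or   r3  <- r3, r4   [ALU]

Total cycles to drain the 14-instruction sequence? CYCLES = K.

c0: i0,i1 or.ALU+add.ALU  dual
c1: i2 ld.MEM  no-port MEM/BR
c2: i3,i4 bne.BR+sub.ALU  dual
c3: i5,i6 and.ALU+mulh.MUL  dual
c4: i7 mul.MUL  WAW r2
c5: i8,i9 ld.MEM+sll.ALU  dual
c6: i10 mul.MUL  RAW r3
c7: i11 ld.MEM  RAW r0
c8: i12,i13 and.ALU+or.ALU  dual

CYCLES = 9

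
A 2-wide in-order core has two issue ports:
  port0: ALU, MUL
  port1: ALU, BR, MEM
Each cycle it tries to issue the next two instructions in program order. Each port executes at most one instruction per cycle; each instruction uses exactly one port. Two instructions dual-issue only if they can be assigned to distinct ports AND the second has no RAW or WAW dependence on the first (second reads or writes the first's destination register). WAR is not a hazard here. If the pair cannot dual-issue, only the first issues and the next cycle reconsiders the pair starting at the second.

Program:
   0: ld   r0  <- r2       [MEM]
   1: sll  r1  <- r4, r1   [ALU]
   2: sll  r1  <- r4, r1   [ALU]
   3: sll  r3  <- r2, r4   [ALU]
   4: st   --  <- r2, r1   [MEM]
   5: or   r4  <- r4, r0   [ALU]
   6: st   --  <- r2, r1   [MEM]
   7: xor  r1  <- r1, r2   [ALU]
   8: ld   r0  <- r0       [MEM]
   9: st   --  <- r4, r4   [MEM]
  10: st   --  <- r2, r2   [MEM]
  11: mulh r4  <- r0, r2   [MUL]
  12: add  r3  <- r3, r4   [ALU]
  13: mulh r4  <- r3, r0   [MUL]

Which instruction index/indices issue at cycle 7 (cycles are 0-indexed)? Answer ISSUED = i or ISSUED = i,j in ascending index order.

#0 head=0: ld.MEM sll.ALU i0+i1 pair
#1 head=2: sll.ALU sll.ALU i2+i3 pair
#2 head=4: st.MEM or.ALU i4+i5 pair
#3 head=6: st.MEM xor.ALU i6+i7 pair
#4 head=8: ld.MEM i8 no-port MEM/MEM
#5 head=9: st.MEM i9 no-port MEM/MEM
#6 head=10: st.MEM mulh.MUL i10+i11 pair
#7 head=12: add.ALU i12 RAW r3
#8 head=13: mulh.MUL i13 tail

ISSUED = 12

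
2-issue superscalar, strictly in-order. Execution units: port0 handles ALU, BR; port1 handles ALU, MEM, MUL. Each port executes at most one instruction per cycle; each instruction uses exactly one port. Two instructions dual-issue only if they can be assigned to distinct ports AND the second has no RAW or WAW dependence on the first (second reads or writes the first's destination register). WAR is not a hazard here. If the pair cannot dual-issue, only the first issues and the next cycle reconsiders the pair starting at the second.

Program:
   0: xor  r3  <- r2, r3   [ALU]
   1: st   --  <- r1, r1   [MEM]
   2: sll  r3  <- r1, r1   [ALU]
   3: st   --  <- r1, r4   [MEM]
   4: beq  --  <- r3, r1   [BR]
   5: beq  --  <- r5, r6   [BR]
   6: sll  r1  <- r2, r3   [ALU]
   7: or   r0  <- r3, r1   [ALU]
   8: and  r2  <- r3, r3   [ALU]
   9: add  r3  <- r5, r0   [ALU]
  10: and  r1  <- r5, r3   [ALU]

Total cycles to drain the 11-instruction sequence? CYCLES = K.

CYCLES = 7

0. xor st @i0&i1  | dual
1. sll st @i2&i3  | dual
2. beq @i4  | no-port BR/BR
3. beq sll @i5&i6  | dual
4. or and @i7&i8  | dual
5. add @i9  | RAW r3
6. and @i10  | tail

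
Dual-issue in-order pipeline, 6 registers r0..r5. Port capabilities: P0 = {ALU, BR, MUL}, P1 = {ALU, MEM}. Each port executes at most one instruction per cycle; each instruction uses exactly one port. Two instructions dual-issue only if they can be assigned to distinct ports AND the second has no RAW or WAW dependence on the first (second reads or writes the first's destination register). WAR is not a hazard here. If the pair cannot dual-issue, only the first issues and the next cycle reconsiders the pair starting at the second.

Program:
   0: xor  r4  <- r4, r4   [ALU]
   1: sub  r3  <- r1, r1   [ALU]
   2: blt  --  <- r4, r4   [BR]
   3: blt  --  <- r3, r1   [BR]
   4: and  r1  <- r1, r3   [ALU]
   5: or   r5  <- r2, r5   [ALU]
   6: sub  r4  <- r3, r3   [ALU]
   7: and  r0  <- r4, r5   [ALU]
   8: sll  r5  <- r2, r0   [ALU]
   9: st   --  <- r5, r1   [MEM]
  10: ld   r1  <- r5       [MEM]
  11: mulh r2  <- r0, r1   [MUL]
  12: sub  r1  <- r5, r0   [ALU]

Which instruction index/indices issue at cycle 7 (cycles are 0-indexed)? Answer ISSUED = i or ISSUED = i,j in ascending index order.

ISSUED = 10

  cy0 -> i0+i1 (xor;sub) dual
  cy1 -> i2 (blt) no-port BR/BR
  cy2 -> i3+i4 (blt;and) dual
  cy3 -> i5+i6 (or;sub) dual
  cy4 -> i7 (and) RAW r0
  cy5 -> i8 (sll) RAW r5
  cy6 -> i9 (st) no-port MEM/MEM
  cy7 -> i10 (ld) RAW r1
  cy8 -> i11+i12 (mulh;sub) dual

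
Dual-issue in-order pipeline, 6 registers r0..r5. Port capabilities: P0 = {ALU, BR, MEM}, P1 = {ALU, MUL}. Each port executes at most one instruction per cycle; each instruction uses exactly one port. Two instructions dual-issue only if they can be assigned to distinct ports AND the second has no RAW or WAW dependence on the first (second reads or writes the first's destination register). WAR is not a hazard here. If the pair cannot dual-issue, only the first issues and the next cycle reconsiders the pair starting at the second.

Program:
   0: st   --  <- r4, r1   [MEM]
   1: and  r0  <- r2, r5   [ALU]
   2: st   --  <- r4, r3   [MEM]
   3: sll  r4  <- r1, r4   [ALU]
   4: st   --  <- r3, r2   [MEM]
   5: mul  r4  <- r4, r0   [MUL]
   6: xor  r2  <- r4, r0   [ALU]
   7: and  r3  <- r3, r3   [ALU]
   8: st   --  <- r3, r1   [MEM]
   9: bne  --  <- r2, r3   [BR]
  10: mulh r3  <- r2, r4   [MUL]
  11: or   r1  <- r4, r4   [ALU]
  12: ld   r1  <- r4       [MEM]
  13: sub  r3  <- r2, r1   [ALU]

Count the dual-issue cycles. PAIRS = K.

t=0 i0+i1:st;and ; pair
t=1 i2+i3:st;sll ; pair
t=2 i4+i5:st;mul ; pair
t=3 i6+i7:xor;and ; pair
t=4 i8:st ; no-port MEM/BR
t=5 i9+i10:bne;mulh ; pair
t=6 i11:or ; WAW r1
t=7 i12:ld ; RAW r1
t=8 i13:sub ; tail

PAIRS = 5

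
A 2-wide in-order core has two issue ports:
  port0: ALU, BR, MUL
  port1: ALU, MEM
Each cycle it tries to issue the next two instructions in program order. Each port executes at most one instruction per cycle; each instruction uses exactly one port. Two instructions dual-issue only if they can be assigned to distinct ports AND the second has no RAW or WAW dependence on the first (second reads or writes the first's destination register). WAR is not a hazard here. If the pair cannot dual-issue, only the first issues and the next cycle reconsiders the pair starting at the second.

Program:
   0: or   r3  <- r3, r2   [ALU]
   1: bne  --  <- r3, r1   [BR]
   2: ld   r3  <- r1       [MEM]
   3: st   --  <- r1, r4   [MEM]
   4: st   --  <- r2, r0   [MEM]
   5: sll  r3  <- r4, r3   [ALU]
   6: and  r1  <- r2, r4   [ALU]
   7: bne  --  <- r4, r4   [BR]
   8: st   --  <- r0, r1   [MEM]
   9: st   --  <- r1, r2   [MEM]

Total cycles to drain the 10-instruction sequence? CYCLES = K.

t=0 i0:or.ALU ; RAW r3
t=1 i1,i2:bne.BR;ld.MEM ; dual
t=2 i3:st.MEM ; no-port MEM/MEM
t=3 i4,i5:st.MEM;sll.ALU ; dual
t=4 i6,i7:and.ALU;bne.BR ; dual
t=5 i8:st.MEM ; no-port MEM/MEM
t=6 i9:st.MEM ; tail

CYCLES = 7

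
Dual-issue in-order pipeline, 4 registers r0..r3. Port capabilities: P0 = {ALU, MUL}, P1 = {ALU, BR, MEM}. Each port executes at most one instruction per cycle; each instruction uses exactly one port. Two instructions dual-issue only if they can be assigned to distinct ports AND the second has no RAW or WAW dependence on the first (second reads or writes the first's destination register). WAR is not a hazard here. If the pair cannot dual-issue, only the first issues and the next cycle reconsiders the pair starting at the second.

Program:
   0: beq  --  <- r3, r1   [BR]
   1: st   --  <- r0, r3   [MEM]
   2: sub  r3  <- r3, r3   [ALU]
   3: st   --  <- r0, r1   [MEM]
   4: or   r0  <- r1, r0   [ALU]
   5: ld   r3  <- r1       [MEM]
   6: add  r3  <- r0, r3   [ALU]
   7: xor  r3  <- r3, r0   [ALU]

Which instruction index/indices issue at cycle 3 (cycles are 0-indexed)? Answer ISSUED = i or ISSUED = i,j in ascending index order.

ISSUED = 5

  cy0 -> i0 (beq.BR) no-port BR/MEM
  cy1 -> i1/i2 (st.MEM;sub.ALU) dual
  cy2 -> i3/i4 (st.MEM;or.ALU) dual
  cy3 -> i5 (ld.MEM) RAW+WAW r3
  cy4 -> i6 (add.ALU) RAW+WAW r3
  cy5 -> i7 (xor.ALU) tail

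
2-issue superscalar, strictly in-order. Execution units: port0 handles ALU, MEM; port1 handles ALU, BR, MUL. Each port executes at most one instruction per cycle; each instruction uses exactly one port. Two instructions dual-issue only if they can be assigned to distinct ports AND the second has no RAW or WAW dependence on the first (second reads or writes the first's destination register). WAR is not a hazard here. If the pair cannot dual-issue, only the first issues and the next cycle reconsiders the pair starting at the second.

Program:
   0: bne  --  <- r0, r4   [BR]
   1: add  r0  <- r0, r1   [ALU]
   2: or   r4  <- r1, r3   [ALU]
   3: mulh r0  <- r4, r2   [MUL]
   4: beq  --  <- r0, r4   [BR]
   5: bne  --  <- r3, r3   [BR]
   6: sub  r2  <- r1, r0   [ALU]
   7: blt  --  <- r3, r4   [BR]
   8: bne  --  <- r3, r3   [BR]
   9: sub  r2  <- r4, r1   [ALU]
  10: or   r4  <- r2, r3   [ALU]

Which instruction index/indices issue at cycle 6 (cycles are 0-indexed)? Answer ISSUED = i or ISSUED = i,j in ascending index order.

t=0 i0/i1:bne+add ; 2-wide
t=1 i2:or ; RAW r4
t=2 i3:mulh ; no-port MUL/BR
t=3 i4:beq ; no-port BR/BR
t=4 i5/i6:bne+sub ; 2-wide
t=5 i7:blt ; no-port BR/BR
t=6 i8/i9:bne+sub ; 2-wide
t=7 i10:or ; tail

ISSUED = 8,9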